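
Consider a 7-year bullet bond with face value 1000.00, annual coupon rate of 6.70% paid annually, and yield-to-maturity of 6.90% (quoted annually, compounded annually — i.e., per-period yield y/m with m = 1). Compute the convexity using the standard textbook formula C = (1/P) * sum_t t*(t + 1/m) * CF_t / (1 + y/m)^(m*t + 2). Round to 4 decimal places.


Coupon per period c = face * coupon_rate / m = 67.000000
Periods per year m = 1; per-period yield y/m = 0.069000
Number of cashflows N = 7
Cashflows (t years, CF_t, discount factor 1/(1+y/m)^(m*t), PV):
  t = 1.0000: CF_t = 67.000000, DF = 0.935454, PV = 62.675398
  t = 2.0000: CF_t = 67.000000, DF = 0.875074, PV = 58.629932
  t = 3.0000: CF_t = 67.000000, DF = 0.818591, PV = 54.845587
  t = 4.0000: CF_t = 67.000000, DF = 0.765754, PV = 51.305507
  t = 5.0000: CF_t = 67.000000, DF = 0.716327, PV = 47.993926
  t = 6.0000: CF_t = 67.000000, DF = 0.670091, PV = 44.896095
  t = 7.0000: CF_t = 1067.000000, DF = 0.626839, PV = 668.837297
Price P = sum_t PV_t = 989.183741
Convexity numerator sum_t t*(t + 1/m) * CF_t / (1+y/m)^(m*t + 2):
  t = 1.0000: term = 109.691174
  t = 2.0000: term = 307.833041
  t = 3.0000: term = 575.927111
  t = 4.0000: term = 897.921906
  t = 5.0000: term = 1259.946548
  t = 6.0000: term = 1650.070315
  t = 7.0000: term = 32775.784807
Convexity = (1/P) * sum = 37577.174902 / 989.183741 = 37.988064

Answer: Convexity = 37.9881


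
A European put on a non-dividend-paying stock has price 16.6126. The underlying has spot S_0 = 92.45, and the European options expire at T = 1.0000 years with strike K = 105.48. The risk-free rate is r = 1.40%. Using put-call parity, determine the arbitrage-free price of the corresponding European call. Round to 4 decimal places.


Put-call parity: C - P = S_0 * exp(-qT) - K * exp(-rT).
S_0 * exp(-qT) = 92.4500 * 1.00000000 = 92.45000000
K * exp(-rT) = 105.4800 * 0.98609754 = 104.01356897
C = P + S*exp(-qT) - K*exp(-rT)
C = 16.6126 + 92.45000000 - 104.01356897 = 5.0490

Answer: Call price = 5.0490


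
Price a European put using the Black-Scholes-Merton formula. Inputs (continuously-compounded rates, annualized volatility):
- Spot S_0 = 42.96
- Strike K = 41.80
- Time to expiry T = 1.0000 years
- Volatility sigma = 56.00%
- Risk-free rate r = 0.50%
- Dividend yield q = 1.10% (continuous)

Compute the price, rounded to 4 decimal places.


d1 = (ln(S/K) + (r - q + 0.5*sigma^2) * T) / (sigma * sqrt(T)) = 0.31816627
d2 = d1 - sigma * sqrt(T) = -0.24183373
exp(-rT) = 0.99501248; exp(-qT) = 0.98906028
P = K * exp(-rT) * N(-d2) - S_0 * exp(-qT) * N(-d1)
N(-d1) = 0.37517941; N(-d2) = 0.59554550
P = 41.8000 * 0.99501248 * 0.59554550 - 42.9600 * 0.98906028 * 0.37517941 = 8.8283

Answer: Price = 8.8283


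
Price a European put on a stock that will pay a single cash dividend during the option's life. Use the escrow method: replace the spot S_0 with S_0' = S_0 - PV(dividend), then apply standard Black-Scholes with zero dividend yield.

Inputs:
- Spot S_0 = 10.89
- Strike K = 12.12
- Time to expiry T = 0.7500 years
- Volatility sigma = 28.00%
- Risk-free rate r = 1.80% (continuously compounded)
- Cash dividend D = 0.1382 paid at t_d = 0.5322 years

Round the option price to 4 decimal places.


Answer: Price = 1.8007

Derivation:
PV(D) = D * exp(-r * t_d) = 0.1382 * 0.99046614 = 0.13688242
S_0' = S_0 - PV(D) = 10.8900 - 0.13688242 = 10.75311758
d1 = (ln(S_0'/K) + (r + sigma^2/2)*T) / (sigma*sqrt(T)) = -0.31655810
d2 = d1 - sigma*sqrt(T) = -0.55904522
exp(-rT) = 0.98659072
N(-d1) = 0.62421053; N(-d2) = 0.71193457
P = K * exp(-rT) * N(-d2) - S_0' * N(-d1) = 12.1200 * 0.98659072 * 0.71193457 - 10.75311758 * 0.62421053 = 1.8007


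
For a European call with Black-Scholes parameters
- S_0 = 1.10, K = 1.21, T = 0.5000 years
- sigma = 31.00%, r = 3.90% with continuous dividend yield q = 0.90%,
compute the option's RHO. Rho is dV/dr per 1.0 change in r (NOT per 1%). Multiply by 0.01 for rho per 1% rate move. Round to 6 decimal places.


Answer: Rho = 0.188109

Derivation:
d1 = -0.2567718214; d2 = -0.4759749236
phi(d1) = 0.3860052080; exp(-qT) = 0.9955101098; exp(-rT) = 0.9806888952
N(d2) = 0.3170461215
Rho = K*T*exp(-rT)*N(d2) = 1.2100 * 0.5000 * 0.9806888952 * 0.3170461215 = 0.188109


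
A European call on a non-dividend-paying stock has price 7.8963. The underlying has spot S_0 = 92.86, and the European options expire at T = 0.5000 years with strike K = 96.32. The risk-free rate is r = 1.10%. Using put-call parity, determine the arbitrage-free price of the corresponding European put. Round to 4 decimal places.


Put-call parity: C - P = S_0 * exp(-qT) - K * exp(-rT).
S_0 * exp(-qT) = 92.8600 * 1.00000000 = 92.86000000
K * exp(-rT) = 96.3200 * 0.99451510 = 95.79169417
P = C - S*exp(-qT) + K*exp(-rT)
P = 7.8963 - 92.86000000 + 95.79169417 = 10.8280

Answer: Put price = 10.8280


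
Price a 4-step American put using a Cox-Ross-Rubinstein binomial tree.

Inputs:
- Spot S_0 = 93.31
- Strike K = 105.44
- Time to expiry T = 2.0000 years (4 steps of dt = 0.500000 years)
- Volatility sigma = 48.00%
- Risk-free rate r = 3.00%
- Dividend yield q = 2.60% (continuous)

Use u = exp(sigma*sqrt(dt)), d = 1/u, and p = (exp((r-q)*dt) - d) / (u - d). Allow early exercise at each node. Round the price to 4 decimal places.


dt = T/N = 0.500000
u = exp(sigma*sqrt(dt)) = 1.404121; d = 1/u = 0.712189
p = (exp((r-q)*dt) - d) / (u - d) = 0.418846
Discount per step: exp(-r*dt) = 0.985112
Stock lattice S(k, i) with i counting down-moves:
  k=0: S(0,0) = 93.3100
  k=1: S(1,0) = 131.0185; S(1,1) = 66.4544
  k=2: S(2,0) = 183.9658; S(2,1) = 93.3100; S(2,2) = 47.3281
  k=3: S(3,0) = 258.3102; S(3,1) = 131.0185; S(3,2) = 66.4544; S(3,3) = 33.7066
  k=4: S(4,0) = 362.6986; S(4,1) = 183.9658; S(4,2) = 93.3100; S(4,3) = 47.3281; S(4,4) = 24.0055
Terminal payoffs V(N, i) = max(K - S_T, 0):
  V(4,0) = 0.000000; V(4,1) = 0.000000; V(4,2) = 12.130000; V(4,3) = 58.111873; V(4,4) = 81.434517
Backward induction: V(k, i) = exp(-r*dt) * [p * V(k+1, i) + (1-p) * V(k+1, i+1)]; then take max(V_cont, immediate exercise) for American.
  V(3,0) = exp(-r*dt) * [p*0.000000 + (1-p)*0.000000] = 0.000000; exercise = 0.000000; V(3,0) = max -> 0.000000
  V(3,1) = exp(-r*dt) * [p*0.000000 + (1-p)*12.130000] = 6.944448; exercise = 0.000000; V(3,1) = max -> 6.944448
  V(3,2) = exp(-r*dt) * [p*12.130000 + (1-p)*58.111873] = 38.274117; exercise = 38.985598; V(3,2) = max -> 38.985598
  V(3,3) = exp(-r*dt) * [p*58.111873 + (1-p)*81.434517] = 70.598958; exercise = 71.733405; V(3,3) = max -> 71.733405
  V(2,0) = exp(-r*dt) * [p*0.000000 + (1-p)*6.944448] = 3.975710; exercise = 0.000000; V(2,0) = max -> 3.975710
  V(2,1) = exp(-r*dt) * [p*6.944448 + (1-p)*38.985598] = 25.184678; exercise = 12.130000; V(2,1) = max -> 25.184678
  V(2,2) = exp(-r*dt) * [p*38.985598 + (1-p)*71.733405] = 57.153359; exercise = 58.111873; V(2,2) = max -> 58.111873
  V(1,0) = exp(-r*dt) * [p*3.975710 + (1-p)*25.184678] = 16.058693; exercise = 0.000000; V(1,0) = max -> 16.058693
  V(1,1) = exp(-r*dt) * [p*25.184678 + (1-p)*58.111873] = 43.660608; exercise = 38.985598; V(1,1) = max -> 43.660608
  V(0,0) = exp(-r*dt) * [p*16.058693 + (1-p)*43.660608] = 31.621759; exercise = 12.130000; V(0,0) = max -> 31.621759

Answer: Price = V(0,0) = 31.6218


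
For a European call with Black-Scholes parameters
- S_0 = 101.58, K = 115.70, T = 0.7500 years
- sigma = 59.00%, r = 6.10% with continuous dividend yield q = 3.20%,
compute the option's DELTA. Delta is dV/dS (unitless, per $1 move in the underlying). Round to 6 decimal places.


d1 = 0.0433179667; d2 = -0.4676370215
phi(d1) = 0.3985681591; exp(-qT) = 0.9762857098; exp(-rT) = 0.9552807525
N(d1) = 0.5172759654
Delta = exp(-qT) * N(d1) = 0.9762857098 * 0.5172759654 = 0.505009

Answer: Delta = 0.505009


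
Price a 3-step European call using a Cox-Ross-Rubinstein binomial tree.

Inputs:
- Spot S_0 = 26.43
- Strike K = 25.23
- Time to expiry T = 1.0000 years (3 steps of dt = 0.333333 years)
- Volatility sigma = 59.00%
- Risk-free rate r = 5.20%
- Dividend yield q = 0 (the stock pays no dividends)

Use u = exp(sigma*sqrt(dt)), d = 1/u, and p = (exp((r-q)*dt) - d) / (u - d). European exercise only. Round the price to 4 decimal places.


dt = T/N = 0.333333
u = exp(sigma*sqrt(dt)) = 1.405842; d = 1/u = 0.711317
p = (exp((r-q)*dt) - d) / (u - d) = 0.440829
Discount per step: exp(-r*dt) = 0.982816
Stock lattice S(k, i) with i counting down-moves:
  k=0: S(0,0) = 26.4300
  k=1: S(1,0) = 37.1564; S(1,1) = 18.8001
  k=2: S(2,0) = 52.2361; S(2,1) = 26.4300; S(2,2) = 13.3728
  k=3: S(3,0) = 73.4357; S(3,1) = 37.1564; S(3,2) = 18.8001; S(3,3) = 9.5123
Terminal payoffs V(N, i) = max(S_T - K, 0):
  V(3,0) = 48.205664; V(3,1) = 11.926413; V(3,2) = 0.000000; V(3,3) = 0.000000
Backward induction: V(k, i) = exp(-r*dt) * [p * V(k+1, i) + (1-p) * V(k+1, i+1)].
  V(2,0) = exp(-r*dt) * [p*48.205664 + (1-p)*11.926413] = 27.439611
  V(2,1) = exp(-r*dt) * [p*11.926413 + (1-p)*0.000000] = 5.167170
  V(2,2) = exp(-r*dt) * [p*0.000000 + (1-p)*0.000000] = 0.000000
  V(1,0) = exp(-r*dt) * [p*27.439611 + (1-p)*5.167170] = 14.728008
  V(1,1) = exp(-r*dt) * [p*5.167170 + (1-p)*0.000000] = 2.238698
  V(0,0) = exp(-r*dt) * [p*14.728008 + (1-p)*2.238698] = 7.611275

Answer: Price = V(0,0) = 7.6113


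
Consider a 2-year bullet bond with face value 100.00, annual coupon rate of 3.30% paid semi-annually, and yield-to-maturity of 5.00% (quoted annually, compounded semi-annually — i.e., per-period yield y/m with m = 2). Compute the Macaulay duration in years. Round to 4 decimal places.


Coupon per period c = face * coupon_rate / m = 1.650000
Periods per year m = 2; per-period yield y/m = 0.025000
Number of cashflows N = 4
Cashflows (t years, CF_t, discount factor 1/(1+y/m)^(m*t), PV):
  t = 0.5000: CF_t = 1.650000, DF = 0.975610, PV = 1.609756
  t = 1.0000: CF_t = 1.650000, DF = 0.951814, PV = 1.570494
  t = 1.5000: CF_t = 1.650000, DF = 0.928599, PV = 1.532189
  t = 2.0000: CF_t = 101.650000, DF = 0.905951, PV = 92.089883
Price P = sum_t PV_t = 96.802322
Macaulay numerator sum_t t * PV_t:
  t * PV_t at t = 0.5000: 0.804878
  t * PV_t at t = 1.0000: 1.570494
  t * PV_t at t = 1.5000: 2.298284
  t * PV_t at t = 2.0000: 184.179766
Macaulay duration D = (sum_t t * PV_t) / P = 188.853421 / 96.802322 = 1.950918

Answer: Macaulay duration = 1.9509 years


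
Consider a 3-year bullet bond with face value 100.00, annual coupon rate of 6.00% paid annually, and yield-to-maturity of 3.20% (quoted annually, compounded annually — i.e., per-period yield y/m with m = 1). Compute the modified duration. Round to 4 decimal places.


Coupon per period c = face * coupon_rate / m = 6.000000
Periods per year m = 1; per-period yield y/m = 0.032000
Number of cashflows N = 3
Cashflows (t years, CF_t, discount factor 1/(1+y/m)^(m*t), PV):
  t = 1.0000: CF_t = 6.000000, DF = 0.968992, PV = 5.813953
  t = 2.0000: CF_t = 6.000000, DF = 0.938946, PV = 5.633676
  t = 3.0000: CF_t = 106.000000, DF = 0.909831, PV = 96.442126
Price P = sum_t PV_t = 107.889755
First compute Macaulay numerator sum_t t * PV_t:
  t * PV_t at t = 1.0000: 5.813953
  t * PV_t at t = 2.0000: 11.267352
  t * PV_t at t = 3.0000: 289.326377
Macaulay duration D = 306.407682 / 107.889755 = 2.840007
Modified duration = D / (1 + y/m) = 2.840007 / (1 + 0.032000) = 2.751945

Answer: Modified duration = 2.7519


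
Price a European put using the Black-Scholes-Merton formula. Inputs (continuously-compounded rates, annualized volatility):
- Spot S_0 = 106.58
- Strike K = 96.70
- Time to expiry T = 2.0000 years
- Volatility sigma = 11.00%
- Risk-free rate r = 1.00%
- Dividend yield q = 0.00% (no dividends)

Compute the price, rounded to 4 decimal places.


Answer: Price = 2.0335

Derivation:
d1 = (ln(S/K) + (r - q + 0.5*sigma^2) * T) / (sigma * sqrt(T)) = 0.83170205
d2 = d1 - sigma * sqrt(T) = 0.67613855
exp(-rT) = 0.98019867; exp(-qT) = 1.00000000
P = K * exp(-rT) * N(-d2) - S_0 * exp(-qT) * N(-d1)
N(-d1) = 0.20278857; N(-d2) = 0.24947634
P = 96.7000 * 0.98019867 * 0.24947634 - 106.5800 * 1.00000000 * 0.20278857 = 2.0335


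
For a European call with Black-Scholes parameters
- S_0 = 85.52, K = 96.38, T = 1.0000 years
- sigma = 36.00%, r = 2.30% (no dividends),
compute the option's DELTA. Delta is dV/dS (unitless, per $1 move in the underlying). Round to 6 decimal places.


d1 = -0.0881901236; d2 = -0.4481901236
phi(d1) = 0.3973939066; exp(-qT) = 1.0000000000; exp(-rT) = 0.9772624838
N(d1) = 0.4648627835
Delta = exp(-qT) * N(d1) = 1.0000000000 * 0.4648627835 = 0.464863

Answer: Delta = 0.464863


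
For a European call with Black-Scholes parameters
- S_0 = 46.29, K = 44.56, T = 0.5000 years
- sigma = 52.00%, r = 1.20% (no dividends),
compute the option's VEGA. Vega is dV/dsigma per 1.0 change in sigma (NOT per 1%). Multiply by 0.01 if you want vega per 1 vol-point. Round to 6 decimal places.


Answer: Vega = 12.469433

Derivation:
d1 = 0.3037550132; d2 = -0.0639405130
phi(d1) = 0.3809557367; exp(-qT) = 1.0000000000; exp(-rT) = 0.9940179641
Vega = S * exp(-qT) * phi(d1) * sqrt(T) = 46.2900 * 1.0000000000 * 0.3809557367 * 0.7071067812 = 12.469433


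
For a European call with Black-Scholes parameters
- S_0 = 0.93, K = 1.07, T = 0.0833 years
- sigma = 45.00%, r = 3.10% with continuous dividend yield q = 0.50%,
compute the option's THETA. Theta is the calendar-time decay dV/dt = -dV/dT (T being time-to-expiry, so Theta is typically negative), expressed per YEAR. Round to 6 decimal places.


d1 = -0.9980873494; d2 = -1.1279651767
phi(d1) = 0.2424335294; exp(-qT) = 0.9995835867; exp(-rT) = 0.9974210313
Theta = -S*exp(-qT)*phi(d1)*sigma/(2*sqrt(T)) - r*K*exp(-rT)*N(d2) + q*S*exp(-qT)*N(d1)
N(d1) = 0.1591185020; N(d2) = 0.1296673131; sqrt(T) = 0.2886173938
Term 1 = -0.9300 * 0.9995835867 * 0.2424335294 * 0.4500 / (2 * 0.2886173938) = -0.1756931245
Term 2 = -0.0310 * 1.0700 * 0.9974210313 * 0.1296673131 = -0.0042899725
Term 3 = 0.0050 * 0.9300 * 0.9995835867 * 0.1591185020 = 0.0007395929
Theta = -0.1756931245 + (-0.0042899725) + (0.0007395929) = -0.179244

Answer: Theta = -0.179244


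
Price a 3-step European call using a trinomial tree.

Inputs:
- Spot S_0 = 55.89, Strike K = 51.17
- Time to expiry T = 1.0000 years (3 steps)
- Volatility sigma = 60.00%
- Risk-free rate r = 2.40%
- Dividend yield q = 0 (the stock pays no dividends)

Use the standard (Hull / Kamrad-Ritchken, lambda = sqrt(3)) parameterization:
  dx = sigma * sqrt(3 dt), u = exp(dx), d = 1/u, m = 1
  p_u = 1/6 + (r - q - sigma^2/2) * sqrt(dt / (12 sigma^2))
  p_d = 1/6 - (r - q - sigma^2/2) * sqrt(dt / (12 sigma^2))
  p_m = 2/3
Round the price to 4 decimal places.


dt = T/N = 0.333333; dx = sigma*sqrt(3*dt) = 0.600000
u = exp(dx) = 1.822119; d = 1/u = 0.548812
p_u = 0.123333, p_m = 0.666667, p_d = 0.210000
Discount per step: exp(-r*dt) = 0.992032
Stock lattice S(k, j) with j the centered position index:
  k=0: S(0,+0) = 55.8900
  k=1: S(1,-1) = 30.6731; S(1,+0) = 55.8900; S(1,+1) = 101.8382
  k=2: S(2,-2) = 16.8337; S(2,-1) = 30.6731; S(2,+0) = 55.8900; S(2,+1) = 101.8382; S(2,+2) = 185.5613
  k=3: S(3,-3) = 9.2386; S(3,-2) = 16.8337; S(3,-1) = 30.6731; S(3,+0) = 55.8900; S(3,+1) = 101.8382; S(3,+2) = 185.5613; S(3,+3) = 338.1148
Terminal payoffs V(N, j) = max(S_T - K, 0):
  V(3,-3) = 0.000000; V(3,-2) = 0.000000; V(3,-1) = 0.000000; V(3,+0) = 4.720000; V(3,+1) = 50.668220; V(3,+2) = 134.391335; V(3,+3) = 286.944797
Backward induction: V(k, j) = exp(-r*dt) * [p_u * V(k+1, j+1) + p_m * V(k+1, j) + p_d * V(k+1, j-1)]
  V(2,-2) = exp(-r*dt) * [p_u*0.000000 + p_m*0.000000 + p_d*0.000000] = 0.000000
  V(2,-1) = exp(-r*dt) * [p_u*4.720000 + p_m*0.000000 + p_d*0.000000] = 0.577495
  V(2,+0) = exp(-r*dt) * [p_u*50.668220 + p_m*4.720000 + p_d*0.000000] = 9.320881
  V(2,+1) = exp(-r*dt) * [p_u*134.391335 + p_m*50.668220 + p_d*4.720000] = 50.935824
  V(2,+2) = exp(-r*dt) * [p_u*286.944797 + p_m*134.391335 + p_d*50.668220] = 134.543741
  V(1,-1) = exp(-r*dt) * [p_u*9.320881 + p_m*0.577495 + p_d*0.000000] = 1.522344
  V(1,+0) = exp(-r*dt) * [p_u*50.935824 + p_m*9.320881 + p_d*0.577495] = 12.516744
  V(1,+1) = exp(-r*dt) * [p_u*134.543741 + p_m*50.935824 + p_d*9.320881] = 52.089938
  V(0,+0) = exp(-r*dt) * [p_u*52.089938 + p_m*12.516744 + p_d*1.522344] = 14.968387

Answer: Price = V(0,0) = 14.9684


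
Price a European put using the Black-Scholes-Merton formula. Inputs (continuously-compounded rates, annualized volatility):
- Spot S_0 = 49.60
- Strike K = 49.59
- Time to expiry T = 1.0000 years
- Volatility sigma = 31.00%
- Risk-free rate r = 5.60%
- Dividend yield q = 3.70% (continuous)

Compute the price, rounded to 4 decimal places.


Answer: Price = 5.3883

Derivation:
d1 = (ln(S/K) + (r - q + 0.5*sigma^2) * T) / (sigma * sqrt(T)) = 0.21694075
d2 = d1 - sigma * sqrt(T) = -0.09305925
exp(-rT) = 0.94553914; exp(-qT) = 0.96367614
P = K * exp(-rT) * N(-d2) - S_0 * exp(-qT) * N(-d1)
N(-d1) = 0.41412726; N(-d2) = 0.53707175
P = 49.5900 * 0.94553914 * 0.53707175 - 49.6000 * 0.96367614 * 0.41412726 = 5.3883


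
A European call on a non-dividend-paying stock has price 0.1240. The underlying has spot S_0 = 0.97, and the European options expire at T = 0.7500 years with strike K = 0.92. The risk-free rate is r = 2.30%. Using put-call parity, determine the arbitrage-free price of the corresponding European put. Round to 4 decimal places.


Put-call parity: C - P = S_0 * exp(-qT) - K * exp(-rT).
S_0 * exp(-qT) = 0.9700 * 1.00000000 = 0.97000000
K * exp(-rT) = 0.9200 * 0.98289793 = 0.90426610
P = C - S*exp(-qT) + K*exp(-rT)
P = 0.1240 - 0.97000000 + 0.90426610 = 0.0583

Answer: Put price = 0.0583


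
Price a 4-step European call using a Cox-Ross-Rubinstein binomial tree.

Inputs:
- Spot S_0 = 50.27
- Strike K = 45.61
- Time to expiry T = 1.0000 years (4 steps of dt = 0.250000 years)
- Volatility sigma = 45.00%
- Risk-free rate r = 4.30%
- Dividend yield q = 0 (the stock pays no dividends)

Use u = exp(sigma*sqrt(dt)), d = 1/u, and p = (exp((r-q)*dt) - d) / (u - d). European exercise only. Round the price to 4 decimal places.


dt = T/N = 0.250000
u = exp(sigma*sqrt(dt)) = 1.252323; d = 1/u = 0.798516
p = (exp((r-q)*dt) - d) / (u - d) = 0.467802
Discount per step: exp(-r*dt) = 0.989308
Stock lattice S(k, i) with i counting down-moves:
  k=0: S(0,0) = 50.2700
  k=1: S(1,0) = 62.9543; S(1,1) = 40.1414
  k=2: S(2,0) = 78.8391; S(2,1) = 50.2700; S(2,2) = 32.0536
  k=3: S(3,0) = 98.7319; S(3,1) = 62.9543; S(3,2) = 40.1414; S(3,3) = 25.5953
  k=4: S(4,0) = 123.6442; S(4,1) = 78.8391; S(4,2) = 50.2700; S(4,3) = 32.0536; S(4,4) = 20.4383
Terminal payoffs V(N, i) = max(S_T - K, 0):
  V(4,0) = 78.034248; V(4,1) = 33.229054; V(4,2) = 4.660000; V(4,3) = 0.000000; V(4,4) = 0.000000
Backward induction: V(k, i) = exp(-r*dt) * [p * V(k+1, i) + (1-p) * V(k+1, i+1)].
  V(3,0) = exp(-r*dt) * [p*78.034248 + (1-p)*33.229054] = 53.609619
  V(3,1) = exp(-r*dt) * [p*33.229054 + (1-p)*4.660000] = 17.831944
  V(3,2) = exp(-r*dt) * [p*4.660000 + (1-p)*0.000000] = 2.156650
  V(3,3) = exp(-r*dt) * [p*0.000000 + (1-p)*0.000000] = 0.000000
  V(2,0) = exp(-r*dt) * [p*53.609619 + (1-p)*17.831944] = 34.199202
  V(2,1) = exp(-r*dt) * [p*17.831944 + (1-p)*2.156650] = 9.388124
  V(2,2) = exp(-r*dt) * [p*2.156650 + (1-p)*0.000000] = 0.998099
  V(1,0) = exp(-r*dt) * [p*34.199202 + (1-p)*9.388124] = 20.770320
  V(1,1) = exp(-r*dt) * [p*9.388124 + (1-p)*0.998099] = 4.870334
  V(0,0) = exp(-r*dt) * [p*20.770320 + (1-p)*4.870334] = 12.176779

Answer: Price = V(0,0) = 12.1768


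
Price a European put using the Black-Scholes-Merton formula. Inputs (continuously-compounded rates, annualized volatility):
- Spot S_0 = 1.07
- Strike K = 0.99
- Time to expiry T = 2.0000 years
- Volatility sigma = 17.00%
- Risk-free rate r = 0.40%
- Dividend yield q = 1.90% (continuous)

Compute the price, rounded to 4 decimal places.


Answer: Price = 0.0742

Derivation:
d1 = (ln(S/K) + (r - q + 0.5*sigma^2) * T) / (sigma * sqrt(T)) = 0.31865137
d2 = d1 - sigma * sqrt(T) = 0.07823506
exp(-rT) = 0.99203191; exp(-qT) = 0.96271294
P = K * exp(-rT) * N(-d2) - S_0 * exp(-qT) * N(-d1)
N(-d1) = 0.37499545; N(-d2) = 0.46882054
P = 0.9900 * 0.99203191 * 0.46882054 - 1.0700 * 0.96271294 * 0.37499545 = 0.0742


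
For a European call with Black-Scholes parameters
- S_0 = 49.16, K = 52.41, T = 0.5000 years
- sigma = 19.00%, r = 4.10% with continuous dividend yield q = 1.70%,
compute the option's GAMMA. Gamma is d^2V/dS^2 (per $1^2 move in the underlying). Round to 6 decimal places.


Answer: Gamma = 0.056903

Derivation:
d1 = -0.3200002666; d2 = -0.4543505550
phi(d1) = 0.3790304938; exp(-qT) = 0.9915360229; exp(-rT) = 0.9797086965
Gamma = exp(-qT) * phi(d1) / (S * sigma * sqrt(T)) = 0.9915360229 * 0.3790304938 / (49.1600 * 0.1900 * 0.7071067812) = 0.056903


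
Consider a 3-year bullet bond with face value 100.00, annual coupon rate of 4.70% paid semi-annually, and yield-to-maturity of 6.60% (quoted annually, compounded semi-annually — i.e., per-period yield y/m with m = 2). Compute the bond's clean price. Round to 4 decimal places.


Coupon per period c = face * coupon_rate / m = 2.350000
Periods per year m = 2; per-period yield y/m = 0.033000
Number of cashflows N = 6
Cashflows (t years, CF_t, discount factor 1/(1+y/m)^(m*t), PV):
  t = 0.5000: CF_t = 2.350000, DF = 0.968054, PV = 2.274927
  t = 1.0000: CF_t = 2.350000, DF = 0.937129, PV = 2.202253
  t = 1.5000: CF_t = 2.350000, DF = 0.907192, PV = 2.131900
  t = 2.0000: CF_t = 2.350000, DF = 0.878211, PV = 2.063795
  t = 2.5000: CF_t = 2.350000, DF = 0.850156, PV = 1.997866
  t = 3.0000: CF_t = 102.350000, DF = 0.822997, PV = 84.233708
Price P = sum_t PV_t = 94.904449

Answer: Price = 94.9044


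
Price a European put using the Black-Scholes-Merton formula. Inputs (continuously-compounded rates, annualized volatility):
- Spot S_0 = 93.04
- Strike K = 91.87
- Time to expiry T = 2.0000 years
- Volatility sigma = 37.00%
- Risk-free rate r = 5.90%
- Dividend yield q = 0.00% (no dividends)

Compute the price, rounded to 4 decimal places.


d1 = (ln(S/K) + (r - q + 0.5*sigma^2) * T) / (sigma * sqrt(T)) = 0.51132415
d2 = d1 - sigma * sqrt(T) = -0.01193487
exp(-rT) = 0.88869605; exp(-qT) = 1.00000000
P = K * exp(-rT) * N(-d2) - S_0 * exp(-qT) * N(-d1)
N(-d1) = 0.30456205; N(-d2) = 0.50476121
P = 91.8700 * 0.88869605 * 0.50476121 - 93.0400 * 1.00000000 * 0.30456205 = 12.8745

Answer: Price = 12.8745


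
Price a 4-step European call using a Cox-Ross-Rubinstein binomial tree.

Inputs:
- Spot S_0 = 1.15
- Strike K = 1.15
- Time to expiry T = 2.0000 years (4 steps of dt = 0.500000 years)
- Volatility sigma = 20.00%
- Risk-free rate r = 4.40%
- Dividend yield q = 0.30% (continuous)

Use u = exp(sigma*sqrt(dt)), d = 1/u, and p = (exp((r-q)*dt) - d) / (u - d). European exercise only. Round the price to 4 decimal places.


dt = T/N = 0.500000
u = exp(sigma*sqrt(dt)) = 1.151910; d = 1/u = 0.868123
p = (exp((r-q)*dt) - d) / (u - d) = 0.537686
Discount per step: exp(-r*dt) = 0.978240
Stock lattice S(k, i) with i counting down-moves:
  k=0: S(0,0) = 1.1500
  k=1: S(1,0) = 1.3247; S(1,1) = 0.9983
  k=2: S(2,0) = 1.5259; S(2,1) = 1.1500; S(2,2) = 0.8667
  k=3: S(3,0) = 1.7577; S(3,1) = 1.3247; S(3,2) = 0.9983; S(3,3) = 0.7524
  k=4: S(4,0) = 2.0248; S(4,1) = 1.5259; S(4,2) = 1.1500; S(4,3) = 0.8667; S(4,4) = 0.6532
Terminal payoffs V(N, i) = max(S_T - K, 0):
  V(4,0) = 0.874752; V(4,1) = 0.375931; V(4,2) = 0.000000; V(4,3) = 0.000000; V(4,4) = 0.000000
Backward induction: V(k, i) = exp(-r*dt) * [p * V(k+1, i) + (1-p) * V(k+1, i+1)].
  V(3,0) = exp(-r*dt) * [p*0.874752 + (1-p)*0.375931] = 0.630124
  V(3,1) = exp(-r*dt) * [p*0.375931 + (1-p)*0.000000] = 0.197735
  V(3,2) = exp(-r*dt) * [p*0.000000 + (1-p)*0.000000] = 0.000000
  V(3,3) = exp(-r*dt) * [p*0.000000 + (1-p)*0.000000] = 0.000000
  V(2,0) = exp(-r*dt) * [p*0.630124 + (1-p)*0.197735] = 0.420863
  V(2,1) = exp(-r*dt) * [p*0.197735 + (1-p)*0.000000] = 0.104006
  V(2,2) = exp(-r*dt) * [p*0.000000 + (1-p)*0.000000] = 0.000000
  V(1,0) = exp(-r*dt) * [p*0.420863 + (1-p)*0.104006] = 0.268405
  V(1,1) = exp(-r*dt) * [p*0.104006 + (1-p)*0.000000] = 0.054706
  V(0,0) = exp(-r*dt) * [p*0.268405 + (1-p)*0.054706] = 0.165918

Answer: Price = V(0,0) = 0.1659


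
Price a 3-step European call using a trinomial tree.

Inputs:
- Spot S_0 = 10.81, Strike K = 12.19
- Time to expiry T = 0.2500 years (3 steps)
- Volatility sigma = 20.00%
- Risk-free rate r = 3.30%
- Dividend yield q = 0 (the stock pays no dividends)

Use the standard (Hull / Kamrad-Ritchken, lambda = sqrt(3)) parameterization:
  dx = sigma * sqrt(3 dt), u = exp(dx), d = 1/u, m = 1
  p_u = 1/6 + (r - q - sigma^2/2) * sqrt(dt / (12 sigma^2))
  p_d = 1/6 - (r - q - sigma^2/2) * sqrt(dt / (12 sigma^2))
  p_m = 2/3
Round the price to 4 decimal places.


dt = T/N = 0.083333; dx = sigma*sqrt(3*dt) = 0.100000
u = exp(dx) = 1.105171; d = 1/u = 0.904837
p_u = 0.172083, p_m = 0.666667, p_d = 0.161250
Discount per step: exp(-r*dt) = 0.997254
Stock lattice S(k, j) with j the centered position index:
  k=0: S(0,+0) = 10.8100
  k=1: S(1,-1) = 9.7813; S(1,+0) = 10.8100; S(1,+1) = 11.9469
  k=2: S(2,-2) = 8.8505; S(2,-1) = 9.7813; S(2,+0) = 10.8100; S(2,+1) = 11.9469; S(2,+2) = 13.2034
  k=3: S(3,-3) = 8.0082; S(3,-2) = 8.8505; S(3,-1) = 9.7813; S(3,+0) = 10.8100; S(3,+1) = 11.9469; S(3,+2) = 13.2034; S(3,+3) = 14.5920
Terminal payoffs V(N, j) = max(S_T - K, 0):
  V(3,-3) = 0.000000; V(3,-2) = 0.000000; V(3,-1) = 0.000000; V(3,+0) = 0.000000; V(3,+1) = 0.000000; V(3,+2) = 1.013364; V(3,+3) = 2.401974
Backward induction: V(k, j) = exp(-r*dt) * [p_u * V(k+1, j+1) + p_m * V(k+1, j) + p_d * V(k+1, j-1)]
  V(2,-2) = exp(-r*dt) * [p_u*0.000000 + p_m*0.000000 + p_d*0.000000] = 0.000000
  V(2,-1) = exp(-r*dt) * [p_u*0.000000 + p_m*0.000000 + p_d*0.000000] = 0.000000
  V(2,+0) = exp(-r*dt) * [p_u*0.000000 + p_m*0.000000 + p_d*0.000000] = 0.000000
  V(2,+1) = exp(-r*dt) * [p_u*1.013364 + p_m*0.000000 + p_d*0.000000] = 0.173904
  V(2,+2) = exp(-r*dt) * [p_u*2.401974 + p_m*1.013364 + p_d*0.000000] = 1.085925
  V(1,-1) = exp(-r*dt) * [p_u*0.000000 + p_m*0.000000 + p_d*0.000000] = 0.000000
  V(1,+0) = exp(-r*dt) * [p_u*0.173904 + p_m*0.000000 + p_d*0.000000] = 0.029844
  V(1,+1) = exp(-r*dt) * [p_u*1.085925 + p_m*0.173904 + p_d*0.000000] = 0.301974
  V(0,+0) = exp(-r*dt) * [p_u*0.301974 + p_m*0.029844 + p_d*0.000000] = 0.071663

Answer: Price = V(0,0) = 0.0717


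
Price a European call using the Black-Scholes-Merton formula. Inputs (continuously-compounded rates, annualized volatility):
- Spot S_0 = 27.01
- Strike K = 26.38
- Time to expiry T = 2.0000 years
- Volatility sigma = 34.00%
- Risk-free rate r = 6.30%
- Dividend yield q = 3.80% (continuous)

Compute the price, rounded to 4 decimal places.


d1 = (ln(S/K) + (r - q + 0.5*sigma^2) * T) / (sigma * sqrt(T)) = 0.39348625
d2 = d1 - sigma * sqrt(T) = -0.08734636
exp(-rT) = 0.88161485; exp(-qT) = 0.92681621
C = S_0 * exp(-qT) * N(d1) - K * exp(-rT) * N(d2)
N(d1) = 0.65301981; N(d2) = 0.46519810
C = 27.0100 * 0.92681621 * 0.65301981 - 26.3800 * 0.88161485 * 0.46519810 = 5.5281

Answer: Price = 5.5281


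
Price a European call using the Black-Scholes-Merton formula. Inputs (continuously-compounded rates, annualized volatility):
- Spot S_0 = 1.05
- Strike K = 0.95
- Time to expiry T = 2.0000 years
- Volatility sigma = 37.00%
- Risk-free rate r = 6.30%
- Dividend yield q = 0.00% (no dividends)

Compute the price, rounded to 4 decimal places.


Answer: Price = 0.3184

Derivation:
d1 = (ln(S/K) + (r - q + 0.5*sigma^2) * T) / (sigma * sqrt(T)) = 0.69369747
d2 = d1 - sigma * sqrt(T) = 0.17043845
exp(-rT) = 0.88161485; exp(-qT) = 1.00000000
C = S_0 * exp(-qT) * N(d1) - K * exp(-rT) * N(d2)
N(d1) = 0.75606402; N(d2) = 0.56766733
C = 1.0500 * 1.00000000 * 0.75606402 - 0.9500 * 0.88161485 * 0.56766733 = 0.3184


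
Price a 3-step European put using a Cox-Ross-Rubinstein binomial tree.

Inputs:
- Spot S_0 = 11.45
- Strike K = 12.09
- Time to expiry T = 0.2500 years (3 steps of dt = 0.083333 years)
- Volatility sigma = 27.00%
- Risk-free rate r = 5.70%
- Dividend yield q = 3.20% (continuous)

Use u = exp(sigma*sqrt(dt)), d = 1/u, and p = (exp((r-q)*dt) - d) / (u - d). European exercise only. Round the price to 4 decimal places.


dt = T/N = 0.083333
u = exp(sigma*sqrt(dt)) = 1.081060; d = 1/u = 0.925018
p = (exp((r-q)*dt) - d) / (u - d) = 0.493889
Discount per step: exp(-r*dt) = 0.995261
Stock lattice S(k, i) with i counting down-moves:
  k=0: S(0,0) = 11.4500
  k=1: S(1,0) = 12.3781; S(1,1) = 10.5915
  k=2: S(2,0) = 13.3815; S(2,1) = 11.4500; S(2,2) = 9.7973
  k=3: S(3,0) = 14.4662; S(3,1) = 12.3781; S(3,2) = 10.5915; S(3,3) = 9.0627
Terminal payoffs V(N, i) = max(K - S_T, 0):
  V(3,0) = 0.000000; V(3,1) = 0.000000; V(3,2) = 1.498546; V(3,3) = 3.027338
Backward induction: V(k, i) = exp(-r*dt) * [p * V(k+1, i) + (1-p) * V(k+1, i+1)].
  V(2,0) = exp(-r*dt) * [p*0.000000 + (1-p)*0.000000] = 0.000000
  V(2,1) = exp(-r*dt) * [p*0.000000 + (1-p)*1.498546] = 0.754836
  V(2,2) = exp(-r*dt) * [p*1.498546 + (1-p)*3.027338] = 2.261516
  V(1,0) = exp(-r*dt) * [p*0.000000 + (1-p)*0.754836] = 0.380220
  V(1,1) = exp(-r*dt) * [p*0.754836 + (1-p)*2.261516] = 1.510193
  V(0,0) = exp(-r*dt) * [p*0.380220 + (1-p)*1.510193] = 0.947600

Answer: Price = V(0,0) = 0.9476


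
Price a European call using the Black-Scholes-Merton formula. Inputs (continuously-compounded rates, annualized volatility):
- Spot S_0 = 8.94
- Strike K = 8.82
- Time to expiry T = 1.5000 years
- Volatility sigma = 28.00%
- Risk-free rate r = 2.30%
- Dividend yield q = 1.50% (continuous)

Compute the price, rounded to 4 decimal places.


d1 = (ln(S/K) + (r - q + 0.5*sigma^2) * T) / (sigma * sqrt(T)) = 0.24586380
d2 = d1 - sigma * sqrt(T) = -0.09706477
exp(-rT) = 0.96608834; exp(-qT) = 0.97775124
C = S_0 * exp(-qT) * N(d1) - K * exp(-rT) * N(d2)
N(d1) = 0.59710617; N(d2) = 0.46133748
C = 8.9400 * 0.97775124 * 0.59710617 - 8.8200 * 0.96608834 * 0.46133748 = 1.2884

Answer: Price = 1.2884


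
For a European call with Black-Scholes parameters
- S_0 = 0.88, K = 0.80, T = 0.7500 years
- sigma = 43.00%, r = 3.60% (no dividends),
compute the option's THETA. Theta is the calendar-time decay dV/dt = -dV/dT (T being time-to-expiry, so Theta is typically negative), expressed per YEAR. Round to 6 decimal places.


Answer: Theta = -0.091948

Derivation:
d1 = 0.5146411141; d2 = 0.1422501904
phi(d1) = 0.3494599657; exp(-qT) = 1.0000000000; exp(-rT) = 0.9733612415
Theta = -S*exp(-qT)*phi(d1)*sigma/(2*sqrt(T)) - r*K*exp(-rT)*N(d2) + q*S*exp(-qT)*N(d1)
N(d1) = 0.6965980853; N(d2) = 0.5565588057; sqrt(T) = 0.8660254038
Term 1 = -0.8800 * 1.0000000000 * 0.3494599657 * 0.4300 / (2 * 0.8660254038) = -0.0763462887
Term 2 = -0.0360 * 0.8000 * 0.9733612415 * 0.5565588057 = -0.0156019038
Term 3 = 0 (no dividend yield, q = 0)
Theta = -0.0763462887 + (-0.0156019038) + (0.0000000000) = -0.091948


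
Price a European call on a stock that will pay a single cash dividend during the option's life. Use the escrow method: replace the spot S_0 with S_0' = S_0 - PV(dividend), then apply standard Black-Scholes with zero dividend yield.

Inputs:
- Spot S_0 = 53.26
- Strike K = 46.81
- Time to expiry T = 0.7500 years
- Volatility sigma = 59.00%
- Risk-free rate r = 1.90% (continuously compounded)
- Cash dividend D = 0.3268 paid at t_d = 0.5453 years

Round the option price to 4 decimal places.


Answer: Price = 13.7342

Derivation:
PV(D) = D * exp(-r * t_d) = 0.3268 * 0.98969279 = 0.32343160
S_0' = S_0 - PV(D) = 53.2600 - 0.32343160 = 52.93656840
d1 = (ln(S_0'/K) + (r + sigma^2/2)*T) / (sigma*sqrt(T)) = 0.52408730
d2 = d1 - sigma*sqrt(T) = 0.01313231
exp(-rT) = 0.98585105
N(d1) = 0.69989109; N(d2) = 0.50523888
C = S_0' * N(d1) - K * exp(-rT) * N(d2) = 52.93656840 * 0.69989109 - 46.8100 * 0.98585105 * 0.50523888 = 13.7342


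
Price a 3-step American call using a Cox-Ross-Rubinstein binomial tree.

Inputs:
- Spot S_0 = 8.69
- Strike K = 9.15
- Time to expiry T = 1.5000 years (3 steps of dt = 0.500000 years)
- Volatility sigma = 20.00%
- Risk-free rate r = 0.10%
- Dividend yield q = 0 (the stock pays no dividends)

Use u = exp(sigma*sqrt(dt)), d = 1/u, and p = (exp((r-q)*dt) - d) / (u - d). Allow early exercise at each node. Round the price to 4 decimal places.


dt = T/N = 0.500000
u = exp(sigma*sqrt(dt)) = 1.151910; d = 1/u = 0.868123
p = (exp((r-q)*dt) - d) / (u - d) = 0.466466
Discount per step: exp(-r*dt) = 0.999500
Stock lattice S(k, i) with i counting down-moves:
  k=0: S(0,0) = 8.6900
  k=1: S(1,0) = 10.0101; S(1,1) = 7.5440
  k=2: S(2,0) = 11.5307; S(2,1) = 8.6900; S(2,2) = 6.5491
  k=3: S(3,0) = 13.2824; S(3,1) = 10.0101; S(3,2) = 7.5440; S(3,3) = 5.6854
Terminal payoffs V(N, i) = max(S_T - K, 0):
  V(3,0) = 4.132362; V(3,1) = 0.860097; V(3,2) = 0.000000; V(3,3) = 0.000000
Backward induction: V(k, i) = exp(-r*dt) * [p * V(k+1, i) + (1-p) * V(k+1, i+1)]; then take max(V_cont, immediate exercise) for American.
  V(2,0) = exp(-r*dt) * [p*4.132362 + (1-p)*0.860097] = 2.385304; exercise = 2.380730; V(2,0) = max -> 2.385304
  V(2,1) = exp(-r*dt) * [p*0.860097 + (1-p)*0.000000] = 0.401005; exercise = 0.000000; V(2,1) = max -> 0.401005
  V(2,2) = exp(-r*dt) * [p*0.000000 + (1-p)*0.000000] = 0.000000; exercise = 0.000000; V(2,2) = max -> 0.000000
  V(1,0) = exp(-r*dt) * [p*2.385304 + (1-p)*0.401005] = 1.325950; exercise = 0.860097; V(1,0) = max -> 1.325950
  V(1,1) = exp(-r*dt) * [p*0.401005 + (1-p)*0.000000] = 0.186962; exercise = 0.000000; V(1,1) = max -> 0.186962
  V(0,0) = exp(-r*dt) * [p*1.325950 + (1-p)*0.186962] = 0.717902; exercise = 0.000000; V(0,0) = max -> 0.717902

Answer: Price = V(0,0) = 0.7179


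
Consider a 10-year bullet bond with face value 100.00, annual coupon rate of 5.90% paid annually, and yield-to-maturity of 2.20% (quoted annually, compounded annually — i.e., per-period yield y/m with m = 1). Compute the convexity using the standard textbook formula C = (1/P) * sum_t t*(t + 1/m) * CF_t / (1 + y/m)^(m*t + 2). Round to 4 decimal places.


Answer: Convexity = 79.5681

Derivation:
Coupon per period c = face * coupon_rate / m = 5.900000
Periods per year m = 1; per-period yield y/m = 0.022000
Number of cashflows N = 10
Cashflows (t years, CF_t, discount factor 1/(1+y/m)^(m*t), PV):
  t = 1.0000: CF_t = 5.900000, DF = 0.978474, PV = 5.772994
  t = 2.0000: CF_t = 5.900000, DF = 0.957411, PV = 5.648722
  t = 3.0000: CF_t = 5.900000, DF = 0.936801, PV = 5.527125
  t = 4.0000: CF_t = 5.900000, DF = 0.916635, PV = 5.408146
  t = 5.0000: CF_t = 5.900000, DF = 0.896903, PV = 5.291728
  t = 6.0000: CF_t = 5.900000, DF = 0.877596, PV = 5.177816
  t = 7.0000: CF_t = 5.900000, DF = 0.858704, PV = 5.066356
  t = 8.0000: CF_t = 5.900000, DF = 0.840220, PV = 4.957296
  t = 9.0000: CF_t = 5.900000, DF = 0.822133, PV = 4.850583
  t = 10.0000: CF_t = 105.900000, DF = 0.804435, PV = 85.189683
Price P = sum_t PV_t = 132.890451
Convexity numerator sum_t t*(t + 1/m) * CF_t / (1+y/m)^(m*t + 2):
  t = 1.0000: term = 11.054251
  t = 2.0000: term = 32.448878
  t = 3.0000: term = 63.500739
  t = 4.0000: term = 103.556326
  t = 5.0000: term = 151.990693
  t = 6.0000: term = 208.206429
  t = 7.0000: term = 271.632654
  t = 8.0000: term = 341.724054
  t = 9.0000: term = 417.959949
  t = 10.0000: term = 8971.765129
Convexity = (1/P) * sum = 10573.839100 / 132.890451 = 79.568088


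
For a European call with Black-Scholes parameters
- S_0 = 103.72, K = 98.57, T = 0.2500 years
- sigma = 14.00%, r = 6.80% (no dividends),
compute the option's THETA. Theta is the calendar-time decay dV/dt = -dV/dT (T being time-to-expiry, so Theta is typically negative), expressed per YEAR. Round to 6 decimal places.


Answer: Theta = -8.932577

Derivation:
d1 = 1.0054000713; d2 = 0.9354000713
phi(d1) = 0.2406640780; exp(-qT) = 1.0000000000; exp(-rT) = 0.9831436846
Theta = -S*exp(-qT)*phi(d1)*sigma/(2*sqrt(T)) - r*K*exp(-rT)*N(d2) + q*S*exp(-qT)*N(d1)
N(d1) = 0.8426478772; N(d2) = 0.8252089199; sqrt(T) = 0.5000000000
Term 1 = -103.7200 * 1.0000000000 * 0.2406640780 * 0.1400 / (2 * 0.5000000000) = -3.4946349438
Term 2 = -0.0680 * 98.5700 * 0.9831436846 * 0.8252089199 = -5.4379420702
Term 3 = 0 (no dividend yield, q = 0)
Theta = -3.4946349438 + (-5.4379420702) + (0.0000000000) = -8.932577


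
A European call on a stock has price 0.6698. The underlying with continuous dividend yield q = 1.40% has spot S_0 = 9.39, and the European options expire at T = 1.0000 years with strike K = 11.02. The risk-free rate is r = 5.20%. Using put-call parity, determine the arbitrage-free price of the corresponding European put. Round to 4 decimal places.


Put-call parity: C - P = S_0 * exp(-qT) - K * exp(-rT).
S_0 * exp(-qT) = 9.3900 * 0.98609754 = 9.25945594
K * exp(-rT) = 11.0200 * 0.94932887 = 10.46160411
P = C - S*exp(-qT) + K*exp(-rT)
P = 0.6698 - 9.25945594 + 10.46160411 = 1.8719

Answer: Put price = 1.8719


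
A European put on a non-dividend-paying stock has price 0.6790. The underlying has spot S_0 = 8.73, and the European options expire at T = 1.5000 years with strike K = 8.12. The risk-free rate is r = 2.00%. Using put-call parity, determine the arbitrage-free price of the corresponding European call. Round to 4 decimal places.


Answer: Call price = 1.5290

Derivation:
Put-call parity: C - P = S_0 * exp(-qT) - K * exp(-rT).
S_0 * exp(-qT) = 8.7300 * 1.00000000 = 8.73000000
K * exp(-rT) = 8.1200 * 0.97044553 = 7.88001773
C = P + S*exp(-qT) - K*exp(-rT)
C = 0.6790 + 8.73000000 - 7.88001773 = 1.5290


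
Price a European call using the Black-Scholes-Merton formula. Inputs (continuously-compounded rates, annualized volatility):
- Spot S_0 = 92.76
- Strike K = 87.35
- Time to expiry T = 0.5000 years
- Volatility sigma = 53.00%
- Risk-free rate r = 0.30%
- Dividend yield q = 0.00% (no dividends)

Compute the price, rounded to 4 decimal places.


d1 = (ln(S/K) + (r - q + 0.5*sigma^2) * T) / (sigma * sqrt(T)) = 0.35173219
d2 = d1 - sigma * sqrt(T) = -0.02303440
exp(-rT) = 0.99850112; exp(-qT) = 1.00000000
C = S_0 * exp(-qT) * N(d1) - K * exp(-rT) * N(d2)
N(d1) = 0.63748044; N(d2) = 0.49081142
C = 92.7600 * 1.00000000 * 0.63748044 - 87.3500 * 0.99850112 * 0.49081142 = 16.3246

Answer: Price = 16.3246


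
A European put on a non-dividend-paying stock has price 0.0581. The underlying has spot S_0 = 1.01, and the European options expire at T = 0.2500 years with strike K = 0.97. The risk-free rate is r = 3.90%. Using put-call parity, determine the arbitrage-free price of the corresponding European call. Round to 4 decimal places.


Answer: Call price = 0.1075

Derivation:
Put-call parity: C - P = S_0 * exp(-qT) - K * exp(-rT).
S_0 * exp(-qT) = 1.0100 * 1.00000000 = 1.01000000
K * exp(-rT) = 0.9700 * 0.99029738 = 0.96058846
C = P + S*exp(-qT) - K*exp(-rT)
C = 0.0581 + 1.01000000 - 0.96058846 = 0.1075


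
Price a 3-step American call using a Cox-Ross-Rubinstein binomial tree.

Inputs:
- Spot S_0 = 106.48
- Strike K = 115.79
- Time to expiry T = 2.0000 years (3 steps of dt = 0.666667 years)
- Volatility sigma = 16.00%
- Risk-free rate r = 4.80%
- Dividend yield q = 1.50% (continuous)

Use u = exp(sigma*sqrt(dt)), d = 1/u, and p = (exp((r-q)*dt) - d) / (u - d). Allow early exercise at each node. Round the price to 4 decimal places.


Answer: Price = V(0,0) = 8.4594

Derivation:
dt = T/N = 0.666667
u = exp(sigma*sqrt(dt)) = 1.139557; d = 1/u = 0.877534
p = (exp((r-q)*dt) - d) / (u - d) = 0.552279
Discount per step: exp(-r*dt) = 0.968507
Stock lattice S(k, i) with i counting down-moves:
  k=0: S(0,0) = 106.4800
  k=1: S(1,0) = 121.3400; S(1,1) = 93.4398
  k=2: S(2,0) = 138.2738; S(2,1) = 106.4800; S(2,2) = 81.9966
  k=3: S(3,0) = 157.5709; S(3,1) = 121.3400; S(3,2) = 93.4398; S(3,3) = 71.9548
Terminal payoffs V(N, i) = max(S_T - K, 0):
  V(3,0) = 41.780903; V(3,1) = 5.550013; V(3,2) = 0.000000; V(3,3) = 0.000000
Backward induction: V(k, i) = exp(-r*dt) * [p * V(k+1, i) + (1-p) * V(k+1, i+1)]; then take max(V_cont, immediate exercise) for American.
  V(2,0) = exp(-r*dt) * [p*41.780903 + (1-p)*5.550013] = 24.754617; exercise = 22.483842; V(2,0) = max -> 24.754617
  V(2,1) = exp(-r*dt) * [p*5.550013 + (1-p)*0.000000] = 2.968624; exercise = 0.000000; V(2,1) = max -> 2.968624
  V(2,2) = exp(-r*dt) * [p*0.000000 + (1-p)*0.000000] = 0.000000; exercise = 0.000000; V(2,2) = max -> 0.000000
  V(1,0) = exp(-r*dt) * [p*24.754617 + (1-p)*2.968624] = 14.528153; exercise = 5.550013; V(1,0) = max -> 14.528153
  V(1,1) = exp(-r*dt) * [p*2.968624 + (1-p)*0.000000] = 1.587875; exercise = 0.000000; V(1,1) = max -> 1.587875
  V(0,0) = exp(-r*dt) * [p*14.528153 + (1-p)*1.587875] = 8.459440; exercise = 0.000000; V(0,0) = max -> 8.459440
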